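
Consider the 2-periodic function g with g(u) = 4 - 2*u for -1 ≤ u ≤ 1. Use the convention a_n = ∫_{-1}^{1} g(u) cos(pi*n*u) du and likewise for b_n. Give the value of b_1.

-4/pi

b_1 = ∫_{-1}^{1} g(u) sin(pi*u) du.
Integrating by parts (boundary term plus one more integral), an antiderivative of (4 - 2*u) sin(pi*u) is 2*u*cos(pi*u)/pi - 2*sin(pi*u)/pi**2 - 4*cos(pi*u)/pi; evaluating from -1 to 1: ∫_{-1}^{1} (4 - 2*u) sin(pi*u) du = (2/pi) - (6/pi) = -4/pi.
Hence b_1 = -4/pi.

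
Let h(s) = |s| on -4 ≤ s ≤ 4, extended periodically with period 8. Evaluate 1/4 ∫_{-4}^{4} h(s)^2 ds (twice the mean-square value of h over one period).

32/3

1/4 ∫_{-4}^{4} h(s)^2 ds = 1/4 · (128/3) = 32/3.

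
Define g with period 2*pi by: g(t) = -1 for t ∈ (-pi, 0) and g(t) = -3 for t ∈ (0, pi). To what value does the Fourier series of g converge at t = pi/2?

g is continuous at t = pi/2 with value -3, so the series converges to -3 there.

-3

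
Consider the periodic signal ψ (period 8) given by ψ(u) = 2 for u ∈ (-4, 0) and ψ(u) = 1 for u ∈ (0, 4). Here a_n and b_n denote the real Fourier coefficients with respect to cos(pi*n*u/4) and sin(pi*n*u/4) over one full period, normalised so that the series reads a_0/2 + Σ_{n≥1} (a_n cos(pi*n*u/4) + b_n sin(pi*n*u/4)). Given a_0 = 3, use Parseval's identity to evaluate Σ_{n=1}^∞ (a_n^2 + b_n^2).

1/2

Parseval: a_0^2/2 + Σ_{n≥1} (a_n^2+b_n^2) = 1/4 ∫_{-4}^{4} ψ(u)^2 du = 5.
Subtract a_0^2/2 = 9/2: Σ (a_n^2+b_n^2) = 1/2.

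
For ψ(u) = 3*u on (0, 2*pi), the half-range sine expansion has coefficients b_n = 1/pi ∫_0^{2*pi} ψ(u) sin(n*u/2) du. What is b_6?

b_6 = 1/pi ∫_0^{2*pi} (3*u) sin(3*u) du.
Integrating by parts (boundary term plus one more integral), an antiderivative of (3*u) sin(3*u) is -u*cos(3*u) + sin(3*u)/3; evaluating from 0 to 2*pi: ∫_{0}^{2*pi} (3*u) sin(3*u) du = (-2*pi) - (0) = -2*pi.
Hence b_6 = (1/pi)·(-2*pi) = -2.

-2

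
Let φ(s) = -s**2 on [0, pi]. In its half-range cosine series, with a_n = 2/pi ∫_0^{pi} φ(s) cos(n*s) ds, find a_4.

a_4 = 2/pi ∫_0^{pi} (-s**2) cos(4*s) ds.
Integrating by parts twice (tabular method), an antiderivative of (-s**2) cos(4*s) is -s**2*sin(4*s)/4 - s*cos(4*s)/8 + sin(4*s)/32; evaluating from 0 to pi: ∫_{0}^{pi} (-s**2) cos(4*s) ds = (-pi/8) - (0) = -pi/8.
Hence a_4 = (2/pi)·(-pi/8) = -1/4.

-1/4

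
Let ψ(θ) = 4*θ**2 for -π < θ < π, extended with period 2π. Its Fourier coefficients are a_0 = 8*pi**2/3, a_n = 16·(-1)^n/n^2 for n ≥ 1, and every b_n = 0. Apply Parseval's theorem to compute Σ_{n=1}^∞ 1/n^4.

pi**4/90

Parseval: a_0^2/2 + Σ a_n^2 = (1/π) ∫_{-π}^{π} ψ(θ)^2 dθ = 32*pi**4/5.
Subtract a_0^2/2 = 32*pi**4/9: Σ a_n^2 = 128*pi**4/45.
Since a_n^2 = 256/n^4, Σ 1/n^4 = pi**4/90.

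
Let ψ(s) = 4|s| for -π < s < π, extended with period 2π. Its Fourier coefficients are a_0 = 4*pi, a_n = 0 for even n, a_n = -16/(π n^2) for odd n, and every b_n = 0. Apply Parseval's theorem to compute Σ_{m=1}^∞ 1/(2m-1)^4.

pi**4/96

Parseval: a_0^2/2 + Σ a_n^2 = (1/π) ∫_{-π}^{π} ψ(s)^2 ds = 32*pi**2/3.
Subtract a_0^2/2 = 8*pi**2: Σ a_n^2 = 8*pi**2/3.
Only odd n contribute, with a_n^2 = 256/(π^2 n^4), so Σ_{m≥1} 1/(2m-1)^4 = π^2·(8*pi**2/3)/256 = pi**4/96.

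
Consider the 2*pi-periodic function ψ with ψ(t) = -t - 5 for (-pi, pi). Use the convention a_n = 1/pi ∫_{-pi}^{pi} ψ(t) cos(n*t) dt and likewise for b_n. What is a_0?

-10

a_0 = 1/pi ∫_{-pi}^{pi} ψ(t) dt = 1/pi · (-10*pi) = -10.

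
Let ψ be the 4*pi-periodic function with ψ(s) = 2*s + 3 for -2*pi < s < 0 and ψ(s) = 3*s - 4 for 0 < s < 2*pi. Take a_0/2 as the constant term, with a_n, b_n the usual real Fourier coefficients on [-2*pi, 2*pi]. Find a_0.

-1 + pi

a_0 = (1/(2*pi)) ∫_{-2*pi}^{2*pi} ψ(s) ds = (1/(2*pi)) · (2*pi*(-1 + pi)) = -1 + pi.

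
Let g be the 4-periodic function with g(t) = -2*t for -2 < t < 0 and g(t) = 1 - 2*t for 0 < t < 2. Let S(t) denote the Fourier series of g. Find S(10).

1/2

t = 10 differs from t = 2 by 2 full period(s), and the series is 4-periodic.
At t = 2 the one-sided limits are g(2^-) = -3 and g(2^+) = 4.
By Dirichlet's theorem the series converges to their average, [(-3) + (4)]/2 = 1/2.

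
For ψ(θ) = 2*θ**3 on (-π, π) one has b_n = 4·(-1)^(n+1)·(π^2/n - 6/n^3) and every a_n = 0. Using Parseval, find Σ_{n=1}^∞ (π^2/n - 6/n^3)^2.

pi**6/14

Parseval: Σ b_n^2 = (1/π) ∫_{-π}^{π} ψ(θ)^2 dθ = 8*pi**6/7.
b_n^2 = 16·(π^2/n - 6/n^3)^2, so the sum equals (8*pi**6/7)/16 = pi**6/14.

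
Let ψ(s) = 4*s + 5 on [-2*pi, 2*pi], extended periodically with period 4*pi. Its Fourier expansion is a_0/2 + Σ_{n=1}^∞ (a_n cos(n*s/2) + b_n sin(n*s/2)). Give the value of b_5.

16/5

b_5 = (1/(2*pi)) ∫_{-2*pi}^{2*pi} ψ(s) sin(5*s/2) ds.
Integrating by parts (boundary term plus one more integral), an antiderivative of (4*s + 5) sin(5*s/2) is -8*s*cos(5*s/2)/5 + 16*sin(5*s/2)/25 - 2*cos(5*s/2); evaluating from -2*pi to 2*pi: ∫_{-2*pi}^{2*pi} (4*s + 5) sin(5*s/2) ds = (2 + 16*pi/5) - (2 - 16*pi/5) = 32*pi/5.
Hence b_5 = (1/(2*pi))·(32*pi/5) = 16/5.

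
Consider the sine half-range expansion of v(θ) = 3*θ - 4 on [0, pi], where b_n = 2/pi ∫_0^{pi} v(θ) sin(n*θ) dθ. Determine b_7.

b_7 = 2/pi ∫_0^{pi} (3*θ - 4) sin(7*θ) dθ.
Integrating by parts (boundary term plus one more integral), an antiderivative of (3*θ - 4) sin(7*θ) is -3*θ*cos(7*θ)/7 + 3*sin(7*θ)/49 + 4*cos(7*θ)/7; evaluating from 0 to pi: ∫_{0}^{pi} (3*θ - 4) sin(7*θ) dθ = (-4/7 + 3*pi/7) - (4/7) = -8/7 + 3*pi/7.
Hence b_7 = (2/pi)·(-8/7 + 3*pi/7) = 2*(-8 + 3*pi)/(7*pi).

2*(-8 + 3*pi)/(7*pi)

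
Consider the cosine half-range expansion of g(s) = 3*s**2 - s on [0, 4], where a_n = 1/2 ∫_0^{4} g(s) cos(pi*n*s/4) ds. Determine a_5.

-176/(25*pi**2)

a_5 = 1/2 ∫_0^{4} (3*s**2 - s) cos(5*pi*s/4) ds.
Integrating by parts twice (tabular method), an antiderivative of (3*s**2 - s) cos(5*pi*s/4) is 12*s**2*sin(5*pi*s/4)/(5*pi) - 4*s*sin(5*pi*s/4)/(5*pi) + 96*s*cos(5*pi*s/4)/(25*pi**2) - 384*sin(5*pi*s/4)/(125*pi**3) - 16*cos(5*pi*s/4)/(25*pi**2); evaluating from 0 to 4: ∫_{0}^{4} (3*s**2 - s) cos(5*pi*s/4) ds = (-368/(25*pi**2)) - (-16/(25*pi**2)) = -352/(25*pi**2).
Hence a_5 = (1/2)·(-352/(25*pi**2)) = -176/(25*pi**2).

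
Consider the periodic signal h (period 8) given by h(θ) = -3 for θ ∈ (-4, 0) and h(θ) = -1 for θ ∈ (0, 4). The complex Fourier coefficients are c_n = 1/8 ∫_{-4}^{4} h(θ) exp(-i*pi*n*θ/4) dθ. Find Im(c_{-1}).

Since h is real-valued, Im(c_{-1}) = -1/8 ∫_{-4}^{4} h(θ) sin(-pi*θ/4) dθ = b_{1}/2.
Split the integral at the breakpoints.
Directly, an antiderivative of (-3) sin(-pi*θ/4) is -12*cos(pi*θ/4)/pi; evaluating from -4 to 0: ∫_{-4}^{0} (-3) sin(-pi*θ/4) dθ = (-12/pi) - (12/pi) = -24/pi.
Directly, an antiderivative of (-1) sin(-pi*θ/4) is -4*cos(pi*θ/4)/pi; evaluating from 0 to 4: ∫_{0}^{4} (-1) sin(-pi*θ/4) dθ = (4/pi) - (-4/pi) = 8/pi.
So ∫_{-4}^{4} h(θ) sin(-pi*θ/4) dθ = -16/pi.
Hence Im(c_{-1}) = (-1/8)·(-16/pi) = 2/pi.

2/pi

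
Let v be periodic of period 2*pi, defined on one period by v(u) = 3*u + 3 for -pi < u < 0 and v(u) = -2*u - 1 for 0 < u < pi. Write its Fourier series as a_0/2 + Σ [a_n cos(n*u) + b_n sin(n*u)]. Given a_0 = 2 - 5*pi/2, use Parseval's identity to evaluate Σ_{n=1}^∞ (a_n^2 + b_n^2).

Parseval: a_0^2/2 + Σ_{n≥1} (a_n^2+b_n^2) = 1/pi ∫_{-pi}^{pi} v(u)^2 du = -7*pi + 10 + 13*pi**2/3.
Subtract a_0^2/2 = (4 - 5*pi)**2/8: Σ (a_n^2+b_n^2) = -2*pi + 8 + 29*pi**2/24.

-2*pi + 8 + 29*pi**2/24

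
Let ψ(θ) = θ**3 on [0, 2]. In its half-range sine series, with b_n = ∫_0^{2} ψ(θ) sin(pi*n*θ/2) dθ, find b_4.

-4/pi + 3/(2*pi**3)

b_4 = ∫_0^{2} (θ**3) sin(2*pi*θ) dθ.
Integrating by parts three times (tabular method), an antiderivative of (θ**3) sin(2*pi*θ) is -θ**3*cos(2*pi*θ)/(2*pi) + 3*θ**2*sin(2*pi*θ)/(4*pi**2) + 3*θ*cos(2*pi*θ)/(4*pi**3) - 3*sin(2*pi*θ)/(8*pi**4); evaluating from 0 to 2: ∫_{0}^{2} (θ**3) sin(2*pi*θ) dθ = (-4/pi + 3/(2*pi**3)) - (0) = -4/pi + 3/(2*pi**3).
Hence b_4 = -4/pi + 3/(2*pi**3).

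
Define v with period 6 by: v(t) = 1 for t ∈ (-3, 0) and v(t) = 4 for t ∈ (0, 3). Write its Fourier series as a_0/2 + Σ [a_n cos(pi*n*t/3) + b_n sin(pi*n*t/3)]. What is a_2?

0

a_2 = 1/3 ∫_{-3}^{3} v(t) cos(2*pi*t/3) dt.
Split the integral at the breakpoints.
Directly, an antiderivative of (1) cos(2*pi*t/3) is 3*sin(2*pi*t/3)/(2*pi); evaluating from -3 to 0: ∫_{-3}^{0} (1) cos(2*pi*t/3) dt = (0) - (0) = 0.
Directly, an antiderivative of (4) cos(2*pi*t/3) is 6*sin(2*pi*t/3)/pi; evaluating from 0 to 3: ∫_{0}^{3} (4) cos(2*pi*t/3) dt = (0) - (0) = 0.
Summing the pieces and multiplying by (1/3) gives a_2 = 0.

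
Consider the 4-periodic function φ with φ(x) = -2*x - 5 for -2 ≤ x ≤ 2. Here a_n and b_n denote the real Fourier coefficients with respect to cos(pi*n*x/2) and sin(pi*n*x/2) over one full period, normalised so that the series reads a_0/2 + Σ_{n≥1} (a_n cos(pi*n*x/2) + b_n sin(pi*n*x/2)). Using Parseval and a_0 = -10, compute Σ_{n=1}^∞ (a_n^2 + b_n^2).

Parseval: a_0^2/2 + Σ_{n≥1} (a_n^2+b_n^2) = 1/2 ∫_{-2}^{2} φ(x)^2 dx = 182/3.
Subtract a_0^2/2 = 50: Σ (a_n^2+b_n^2) = 32/3.

32/3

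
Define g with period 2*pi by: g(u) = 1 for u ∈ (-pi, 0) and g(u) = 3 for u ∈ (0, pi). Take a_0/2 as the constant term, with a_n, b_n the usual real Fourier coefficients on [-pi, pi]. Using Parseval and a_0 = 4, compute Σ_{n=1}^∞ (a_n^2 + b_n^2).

2

Parseval: a_0^2/2 + Σ_{n≥1} (a_n^2+b_n^2) = 1/pi ∫_{-pi}^{pi} g(u)^2 du = 10.
Subtract a_0^2/2 = 8: Σ (a_n^2+b_n^2) = 2.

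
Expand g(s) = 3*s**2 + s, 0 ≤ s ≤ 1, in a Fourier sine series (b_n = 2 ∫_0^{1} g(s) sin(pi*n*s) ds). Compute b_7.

8*(-3 + 49*pi**2)/(343*pi**3)

b_7 = 2 ∫_0^{1} (3*s**2 + s) sin(7*pi*s) ds.
Integrating by parts twice (tabular method), an antiderivative of (3*s**2 + s) sin(7*pi*s) is -3*s**2*cos(7*pi*s)/(7*pi) + 6*s*sin(7*pi*s)/(49*pi**2) - s*cos(7*pi*s)/(7*pi) + sin(7*pi*s)/(49*pi**2) + 6*cos(7*pi*s)/(343*pi**3); evaluating from 0 to 1: ∫_{0}^{1} (3*s**2 + s) sin(7*pi*s) ds = (2*(-3 + 98*pi**2)/(343*pi**3)) - (6/(343*pi**3)) = 4*(-3 + 49*pi**2)/(343*pi**3).
Hence b_7 = 2·(4*(-3 + 49*pi**2)/(343*pi**3)) = 8*(-3 + 49*pi**2)/(343*pi**3).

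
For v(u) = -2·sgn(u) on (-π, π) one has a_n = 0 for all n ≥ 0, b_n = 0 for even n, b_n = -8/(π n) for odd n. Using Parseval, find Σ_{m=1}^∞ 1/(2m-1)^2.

pi**2/8

Parseval: Σ b_n^2 = (1/π) ∫_{-π}^{π} v(u)^2 du = 8.
Only odd n contribute, with b_n^2 = 64/(π^2 n^2), so Σ_{m≥1} 1/(2m-1)^2 = π^2·(8)/64 = pi**2/8.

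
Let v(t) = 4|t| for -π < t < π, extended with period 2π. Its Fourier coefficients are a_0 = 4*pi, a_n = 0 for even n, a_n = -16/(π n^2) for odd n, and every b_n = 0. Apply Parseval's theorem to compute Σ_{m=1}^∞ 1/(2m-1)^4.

pi**4/96

Parseval: a_0^2/2 + Σ a_n^2 = (1/π) ∫_{-π}^{π} v(t)^2 dt = 32*pi**2/3.
Subtract a_0^2/2 = 8*pi**2: Σ a_n^2 = 8*pi**2/3.
Only odd n contribute, with a_n^2 = 256/(π^2 n^4), so Σ_{m≥1} 1/(2m-1)^4 = π^2·(8*pi**2/3)/256 = pi**4/96.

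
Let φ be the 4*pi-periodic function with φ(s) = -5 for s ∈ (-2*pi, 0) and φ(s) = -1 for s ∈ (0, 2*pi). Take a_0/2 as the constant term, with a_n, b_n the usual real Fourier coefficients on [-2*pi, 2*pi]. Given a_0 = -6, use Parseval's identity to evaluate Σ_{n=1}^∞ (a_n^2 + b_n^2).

Parseval: a_0^2/2 + Σ_{n≥1} (a_n^2+b_n^2) = (1/(2*pi)) ∫_{-2*pi}^{2*pi} φ(s)^2 ds = 26.
Subtract a_0^2/2 = 18: Σ (a_n^2+b_n^2) = 8.

8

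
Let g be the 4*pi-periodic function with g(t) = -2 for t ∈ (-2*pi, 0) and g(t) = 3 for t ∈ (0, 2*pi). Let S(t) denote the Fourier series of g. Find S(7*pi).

-2

t = 7*pi differs from t = -pi by 2 full period(s), and the series is 4*pi-periodic.
g is continuous at t = -pi with value -2, so the series converges to -2 there.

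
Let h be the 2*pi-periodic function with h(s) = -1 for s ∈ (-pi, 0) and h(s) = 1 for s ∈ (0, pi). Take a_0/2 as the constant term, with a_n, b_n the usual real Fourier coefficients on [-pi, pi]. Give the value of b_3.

b_3 = 1/pi ∫_{-pi}^{pi} h(s) sin(3*s) ds.
h is odd and sin(3*s) is odd, so the integrand is even and b_3 = 2/pi ∫_0^{pi} h(s) sin(3*s) ds.
Directly, an antiderivative of (1) sin(3*s) is -cos(3*s)/3; evaluating from 0 to pi: ∫_{0}^{pi} (1) sin(3*s) ds = (1/3) - (-1/3) = 2/3.
Hence b_3 = (2/pi)·(2/3) = 4/(3*pi).

4/(3*pi)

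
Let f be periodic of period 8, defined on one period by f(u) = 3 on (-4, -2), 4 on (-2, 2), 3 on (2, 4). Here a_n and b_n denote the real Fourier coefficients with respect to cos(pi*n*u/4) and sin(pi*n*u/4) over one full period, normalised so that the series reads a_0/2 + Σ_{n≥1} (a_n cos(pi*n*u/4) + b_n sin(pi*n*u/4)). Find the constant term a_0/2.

a_0 = 1/4 ∫_{-4}^{4} f(u) du = 1/4 · (28) = 7.
So the constant term a_0/2 = 7/2.

7/2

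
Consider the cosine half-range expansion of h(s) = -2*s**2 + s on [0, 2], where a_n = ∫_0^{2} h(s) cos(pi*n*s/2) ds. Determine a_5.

24/(25*pi**2)

a_5 = ∫_0^{2} (-2*s**2 + s) cos(5*pi*s/2) ds.
Integrating by parts twice (tabular method), an antiderivative of (-2*s**2 + s) cos(5*pi*s/2) is -4*s**2*sin(5*pi*s/2)/(5*pi) + 2*s*sin(5*pi*s/2)/(5*pi) - 16*s*cos(5*pi*s/2)/(25*pi**2) + 32*sin(5*pi*s/2)/(125*pi**3) + 4*cos(5*pi*s/2)/(25*pi**2); evaluating from 0 to 2: ∫_{0}^{2} (-2*s**2 + s) cos(5*pi*s/2) ds = (28/(25*pi**2)) - (4/(25*pi**2)) = 24/(25*pi**2).
Hence a_5 = 24/(25*pi**2).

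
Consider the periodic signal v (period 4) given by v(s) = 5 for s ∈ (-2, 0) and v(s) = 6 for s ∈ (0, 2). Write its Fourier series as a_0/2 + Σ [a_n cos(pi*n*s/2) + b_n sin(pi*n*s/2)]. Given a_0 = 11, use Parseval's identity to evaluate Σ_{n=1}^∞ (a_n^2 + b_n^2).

Parseval: a_0^2/2 + Σ_{n≥1} (a_n^2+b_n^2) = 1/2 ∫_{-2}^{2} v(s)^2 ds = 61.
Subtract a_0^2/2 = 121/2: Σ (a_n^2+b_n^2) = 1/2.

1/2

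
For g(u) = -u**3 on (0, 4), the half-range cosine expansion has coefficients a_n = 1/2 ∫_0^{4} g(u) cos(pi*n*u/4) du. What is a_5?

384*(-4 + 25*pi**2)/(625*pi**4)

a_5 = 1/2 ∫_0^{4} (-u**3) cos(5*pi*u/4) du.
Integrating by parts three times (tabular method), an antiderivative of (-u**3) cos(5*pi*u/4) is -4*u**3*sin(5*pi*u/4)/(5*pi) - 48*u**2*cos(5*pi*u/4)/(25*pi**2) + 384*u*sin(5*pi*u/4)/(125*pi**3) + 1536*cos(5*pi*u/4)/(625*pi**4); evaluating from 0 to 4: ∫_{0}^{4} (-u**3) cos(5*pi*u/4) du = (768*(-2 + 25*pi**2)/(625*pi**4)) - (1536/(625*pi**4)) = 768*(-4 + 25*pi**2)/(625*pi**4).
Hence a_5 = (1/2)·(768*(-4 + 25*pi**2)/(625*pi**4)) = 384*(-4 + 25*pi**2)/(625*pi**4).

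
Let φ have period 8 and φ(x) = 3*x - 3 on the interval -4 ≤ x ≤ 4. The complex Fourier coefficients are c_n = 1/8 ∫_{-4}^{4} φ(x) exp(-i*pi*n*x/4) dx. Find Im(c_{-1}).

12/pi

Since φ is real-valued, Im(c_{-1}) = -1/8 ∫_{-4}^{4} φ(x) sin(-pi*x/4) dx = b_{1}/2.
Integrating by parts (boundary term plus one more integral), an antiderivative of (3*x - 3) sin(-pi*x/4) is 12*x*cos(pi*x/4)/pi - 48*sin(pi*x/4)/pi**2 - 12*cos(pi*x/4)/pi; evaluating from -4 to 4: ∫_{-4}^{4} (3*x - 3) sin(-pi*x/4) dx = (-36/pi) - (60/pi) = -96/pi.
Hence Im(c_{-1}) = (-1/8)·(-96/pi) = 12/pi.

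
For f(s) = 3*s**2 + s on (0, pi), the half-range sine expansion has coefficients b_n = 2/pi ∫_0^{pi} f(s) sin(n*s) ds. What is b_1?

-24/pi + 2 + 6*pi

b_1 = 2/pi ∫_0^{pi} (3*s**2 + s) sin(s) ds.
Integrating by parts twice (tabular method), an antiderivative of (3*s**2 + s) sin(s) is -3*s**2*cos(s) + 6*s*sin(s) - s*cos(s) + sin(s) + 6*cos(s); evaluating from 0 to pi: ∫_{0}^{pi} (3*s**2 + s) sin(s) ds = (-6 + pi + 3*pi**2) - (6) = -12 + pi + 3*pi**2.
Hence b_1 = (2/pi)·(-12 + pi + 3*pi**2) = -24/pi + 2 + 6*pi.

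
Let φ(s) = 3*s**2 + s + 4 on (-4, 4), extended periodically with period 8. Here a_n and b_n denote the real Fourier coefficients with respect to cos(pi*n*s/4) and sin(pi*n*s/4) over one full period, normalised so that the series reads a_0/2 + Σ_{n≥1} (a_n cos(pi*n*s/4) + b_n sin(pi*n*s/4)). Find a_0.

a_0 = 1/4 ∫_{-4}^{4} φ(s) ds = 1/4 · (160) = 40.

40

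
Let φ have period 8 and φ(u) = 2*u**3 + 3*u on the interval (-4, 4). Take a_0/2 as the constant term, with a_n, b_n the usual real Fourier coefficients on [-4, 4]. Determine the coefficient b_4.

b_4 = 1/4 ∫_{-4}^{4} φ(u) sin(pi*u) du.
φ is odd and sin(pi*u) is odd, so the integrand is even and b_4 = 1/2 ∫_0^{4} φ(u) sin(pi*u) du.
Integrating by parts three times (tabular method), an antiderivative of (2*u**3 + 3*u) sin(pi*u) is -2*u**3*cos(pi*u)/pi + 6*u**2*sin(pi*u)/pi**2 - 3*u*cos(pi*u)/pi + 12*u*cos(pi*u)/pi**3 - 12*sin(pi*u)/pi**4 + 3*sin(pi*u)/pi**2; evaluating from 0 to 4: ∫_{0}^{4} (2*u**3 + 3*u) sin(pi*u) du = (-140/pi + 48/pi**3) - (0) = -140/pi + 48/pi**3.
Hence b_4 = (1/2)·(-140/pi + 48/pi**3) = -70/pi + 24/pi**3.

-70/pi + 24/pi**3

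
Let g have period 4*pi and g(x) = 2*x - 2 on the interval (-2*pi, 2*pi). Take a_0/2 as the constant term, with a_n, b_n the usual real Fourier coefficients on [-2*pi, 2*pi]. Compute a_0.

a_0 = (1/(2*pi)) ∫_{-2*pi}^{2*pi} g(x) dx = (1/(2*pi)) · (-8*pi) = -4.

-4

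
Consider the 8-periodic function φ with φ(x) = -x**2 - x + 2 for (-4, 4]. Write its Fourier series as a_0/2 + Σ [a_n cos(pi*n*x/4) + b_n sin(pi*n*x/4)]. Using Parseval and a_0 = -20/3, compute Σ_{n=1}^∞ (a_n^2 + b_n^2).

2528/45

Parseval: a_0^2/2 + Σ_{n≥1} (a_n^2+b_n^2) = 1/4 ∫_{-4}^{4} φ(x)^2 dx = 392/5.
Subtract a_0^2/2 = 200/9: Σ (a_n^2+b_n^2) = 2528/45.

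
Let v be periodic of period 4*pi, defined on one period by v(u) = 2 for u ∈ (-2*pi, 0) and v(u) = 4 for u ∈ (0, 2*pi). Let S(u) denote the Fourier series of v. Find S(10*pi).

3

u = 10*pi differs from u = 2*pi by 2 full period(s), and the series is 4*pi-periodic.
At u = 2*pi the one-sided limits are v(2*pi^-) = 4 and v(2*pi^+) = 2.
By Dirichlet's theorem the series converges to their average, [(4) + (2)]/2 = 3.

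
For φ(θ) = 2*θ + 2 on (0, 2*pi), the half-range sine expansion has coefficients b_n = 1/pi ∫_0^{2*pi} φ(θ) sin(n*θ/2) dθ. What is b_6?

-4/3

b_6 = 1/pi ∫_0^{2*pi} (2*θ + 2) sin(3*θ) dθ.
Integrating by parts (boundary term plus one more integral), an antiderivative of (2*θ + 2) sin(3*θ) is -2*θ*cos(3*θ)/3 + 2*sin(3*θ)/9 - 2*cos(3*θ)/3; evaluating from 0 to 2*pi: ∫_{0}^{2*pi} (2*θ + 2) sin(3*θ) dθ = (-4*pi/3 - 2/3) - (-2/3) = -4*pi/3.
Hence b_6 = (1/pi)·(-4*pi/3) = -4/3.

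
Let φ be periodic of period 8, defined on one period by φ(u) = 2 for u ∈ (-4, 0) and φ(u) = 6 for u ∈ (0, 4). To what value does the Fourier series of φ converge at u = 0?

4

At u = 0 the one-sided limits are φ(0^-) = 2 and φ(0^+) = 6.
By Dirichlet's theorem the series converges to their average, [(2) + (6)]/2 = 4.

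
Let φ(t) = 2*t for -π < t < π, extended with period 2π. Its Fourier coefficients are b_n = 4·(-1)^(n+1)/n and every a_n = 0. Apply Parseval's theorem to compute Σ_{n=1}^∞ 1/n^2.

pi**2/6

Parseval: Σ b_n^2 = (1/π) ∫_{-π}^{π} φ(t)^2 dt = 8*pi**2/3.
Σ b_n^2 = Σ 16/n^2, so Σ 1/n^2 = (8*pi**2/3)/16 = pi**2/6.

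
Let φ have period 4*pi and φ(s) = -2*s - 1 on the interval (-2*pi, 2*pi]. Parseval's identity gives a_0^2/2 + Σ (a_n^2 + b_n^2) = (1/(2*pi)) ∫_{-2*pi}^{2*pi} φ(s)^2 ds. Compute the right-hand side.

(1/(2*pi)) ∫_{-2*pi}^{2*pi} φ(s)^2 ds = (1/(2*pi)) · (4*pi + 64*pi**3/3) = 2 + 32*pi**2/3.

2 + 32*pi**2/3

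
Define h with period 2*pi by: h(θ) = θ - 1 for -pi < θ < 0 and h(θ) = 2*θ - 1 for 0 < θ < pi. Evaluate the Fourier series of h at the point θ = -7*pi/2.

-1 + pi

θ = -7*pi/2 differs from θ = pi/2 by -2 full period(s), and the series is 2*pi-periodic.
h is continuous at θ = pi/2 with value -1 + pi, so the series converges to -1 + pi there.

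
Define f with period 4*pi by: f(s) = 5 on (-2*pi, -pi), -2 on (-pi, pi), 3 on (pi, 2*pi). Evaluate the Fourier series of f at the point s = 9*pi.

1/2

s = 9*pi differs from s = pi by 2 full period(s), and the series is 4*pi-periodic.
At s = pi the one-sided limits are f(pi^-) = -2 and f(pi^+) = 3.
By Dirichlet's theorem the series converges to their average, [(-2) + (3)]/2 = 1/2.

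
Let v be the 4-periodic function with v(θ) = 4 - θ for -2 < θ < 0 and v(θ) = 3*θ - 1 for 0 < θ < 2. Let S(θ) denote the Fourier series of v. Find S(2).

At θ = 2 the one-sided limits are v(2^-) = 5 and v(2^+) = 6.
By Dirichlet's theorem the series converges to their average, [(5) + (6)]/2 = 11/2.

11/2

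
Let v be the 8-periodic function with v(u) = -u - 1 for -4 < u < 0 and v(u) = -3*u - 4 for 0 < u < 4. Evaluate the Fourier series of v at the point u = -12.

-13/2

u = -12 differs from u = 4 by -2 full period(s), and the series is 8-periodic.
At u = 4 the one-sided limits are v(4^-) = -16 and v(4^+) = 3.
By Dirichlet's theorem the series converges to their average, [(-16) + (3)]/2 = -13/2.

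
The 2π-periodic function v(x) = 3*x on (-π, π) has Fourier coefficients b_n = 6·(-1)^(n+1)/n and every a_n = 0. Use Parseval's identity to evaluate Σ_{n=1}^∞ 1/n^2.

Parseval: Σ b_n^2 = (1/π) ∫_{-π}^{π} v(x)^2 dx = 6*pi**2.
Σ b_n^2 = Σ 36/n^2, so Σ 1/n^2 = (6*pi**2)/36 = pi**2/6.

pi**2/6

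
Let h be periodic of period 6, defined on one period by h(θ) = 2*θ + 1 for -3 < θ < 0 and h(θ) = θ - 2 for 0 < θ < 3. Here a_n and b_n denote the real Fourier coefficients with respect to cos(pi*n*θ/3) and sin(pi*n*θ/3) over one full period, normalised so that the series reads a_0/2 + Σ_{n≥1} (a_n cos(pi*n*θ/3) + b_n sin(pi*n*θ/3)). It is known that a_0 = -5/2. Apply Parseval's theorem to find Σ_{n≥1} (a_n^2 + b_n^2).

39/8

Parseval: a_0^2/2 + Σ_{n≥1} (a_n^2+b_n^2) = 1/3 ∫_{-3}^{3} h(θ)^2 dθ = 8.
Subtract a_0^2/2 = 25/8: Σ (a_n^2+b_n^2) = 39/8.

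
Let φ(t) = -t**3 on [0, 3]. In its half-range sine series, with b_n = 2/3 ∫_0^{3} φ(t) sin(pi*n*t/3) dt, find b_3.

-18/pi + 12/pi**3

b_3 = 2/3 ∫_0^{3} (-t**3) sin(pi*t) dt.
Integrating by parts three times (tabular method), an antiderivative of (-t**3) sin(pi*t) is t**3*cos(pi*t)/pi - 3*t**2*sin(pi*t)/pi**2 - 6*t*cos(pi*t)/pi**3 + 6*sin(pi*t)/pi**4; evaluating from 0 to 3: ∫_{0}^{3} (-t**3) sin(pi*t) dt = (-27/pi + 18/pi**3) - (0) = -27/pi + 18/pi**3.
Hence b_3 = (2/3)·(-27/pi + 18/pi**3) = -18/pi + 12/pi**3.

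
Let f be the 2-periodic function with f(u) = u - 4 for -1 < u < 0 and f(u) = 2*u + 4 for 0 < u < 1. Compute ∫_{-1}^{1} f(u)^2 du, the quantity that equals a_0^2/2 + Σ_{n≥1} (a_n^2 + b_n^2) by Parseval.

∫_{-1}^{1} f(u)^2 du = 137/3.

137/3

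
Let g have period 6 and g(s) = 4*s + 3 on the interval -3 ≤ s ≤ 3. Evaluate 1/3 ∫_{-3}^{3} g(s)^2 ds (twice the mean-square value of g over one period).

114

1/3 ∫_{-3}^{3} g(s)^2 ds = 1/3 · (342) = 114.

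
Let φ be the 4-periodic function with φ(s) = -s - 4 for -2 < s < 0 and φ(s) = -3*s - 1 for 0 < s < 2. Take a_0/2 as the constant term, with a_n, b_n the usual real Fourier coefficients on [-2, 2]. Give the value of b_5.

-2/(5*pi)

b_5 = 1/2 ∫_{-2}^{2} φ(s) sin(5*pi*s/2) ds.
Split the integral at the breakpoints.
Integrating by parts (boundary term plus one more integral), an antiderivative of (-s - 4) sin(5*pi*s/2) is 2*s*cos(5*pi*s/2)/(5*pi) - 4*sin(5*pi*s/2)/(25*pi**2) + 8*cos(5*pi*s/2)/(5*pi); evaluating from -2 to 0: ∫_{-2}^{0} (-s - 4) sin(5*pi*s/2) ds = (8/(5*pi)) - (-4/(5*pi)) = 12/(5*pi).
Integrating by parts (boundary term plus one more integral), an antiderivative of (-3*s - 1) sin(5*pi*s/2) is 6*s*cos(5*pi*s/2)/(5*pi) - 12*sin(5*pi*s/2)/(25*pi**2) + 2*cos(5*pi*s/2)/(5*pi); evaluating from 0 to 2: ∫_{0}^{2} (-3*s - 1) sin(5*pi*s/2) ds = (-14/(5*pi)) - (2/(5*pi)) = -16/(5*pi).
Summing the pieces and multiplying by (1/2) gives b_5 = -2/(5*pi).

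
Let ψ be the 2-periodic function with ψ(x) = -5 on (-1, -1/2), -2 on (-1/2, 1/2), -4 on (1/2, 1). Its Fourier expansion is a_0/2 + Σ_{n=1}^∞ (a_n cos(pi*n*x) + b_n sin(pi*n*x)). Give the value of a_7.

-5/(7*pi)

a_7 = ∫_{-1}^{1} ψ(x) cos(7*pi*x) dx.
Split the integral at the breakpoints.
Directly, an antiderivative of (-5) cos(7*pi*x) is -5*sin(7*pi*x)/(7*pi); evaluating from -1 to -1/2: ∫_{-1}^{-1/2} (-5) cos(7*pi*x) dx = (-5/(7*pi)) - (0) = -5/(7*pi).
Directly, an antiderivative of (-2) cos(7*pi*x) is -2*sin(7*pi*x)/(7*pi); evaluating from -1/2 to 1/2: ∫_{-1/2}^{1/2} (-2) cos(7*pi*x) dx = (2/(7*pi)) - (-2/(7*pi)) = 4/(7*pi).
Directly, an antiderivative of (-4) cos(7*pi*x) is -4*sin(7*pi*x)/(7*pi); evaluating from 1/2 to 1: ∫_{1/2}^{1} (-4) cos(7*pi*x) dx = (0) - (4/(7*pi)) = -4/(7*pi).
Summing the pieces gives a_7 = -5/(7*pi).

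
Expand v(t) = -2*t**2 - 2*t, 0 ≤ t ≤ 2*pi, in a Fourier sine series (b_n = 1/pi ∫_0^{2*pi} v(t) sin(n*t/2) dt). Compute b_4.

2 + 4*pi

b_4 = 1/pi ∫_0^{2*pi} (-2*t**2 - 2*t) sin(2*t) dt.
Integrating by parts twice (tabular method), an antiderivative of (-2*t**2 - 2*t) sin(2*t) is t**2*cos(2*t) - t*sin(2*t) + t*cos(2*t) - sin(2*t)/2 - cos(2*t)/2; evaluating from 0 to 2*pi: ∫_{0}^{2*pi} (-2*t**2 - 2*t) sin(2*t) dt = (-1/2 + 2*pi + 4*pi**2) - (-1/2) = 2*pi*(1 + 2*pi).
Hence b_4 = (1/pi)·(2*pi*(1 + 2*pi)) = 2 + 4*pi.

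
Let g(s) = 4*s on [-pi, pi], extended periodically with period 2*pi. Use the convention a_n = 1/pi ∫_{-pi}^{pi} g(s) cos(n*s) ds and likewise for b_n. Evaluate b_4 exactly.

b_4 = 1/pi ∫_{-pi}^{pi} g(s) sin(4*s) ds.
g is odd and sin(4*s) is odd, so the integrand is even and b_4 = 2/pi ∫_0^{pi} g(s) sin(4*s) ds.
Integrating by parts (boundary term plus one more integral), an antiderivative of (4*s) sin(4*s) is -s*cos(4*s) + sin(4*s)/4; evaluating from 0 to pi: ∫_{0}^{pi} (4*s) sin(4*s) ds = (-pi) - (0) = -pi.
Hence b_4 = (2/pi)·(-pi) = -2.

-2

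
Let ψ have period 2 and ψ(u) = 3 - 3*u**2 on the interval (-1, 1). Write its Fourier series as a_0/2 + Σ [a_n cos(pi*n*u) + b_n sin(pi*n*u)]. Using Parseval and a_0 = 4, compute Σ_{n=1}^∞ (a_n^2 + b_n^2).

8/5

Parseval: a_0^2/2 + Σ_{n≥1} (a_n^2+b_n^2) = ∫_{-1}^{1} ψ(u)^2 du = 48/5.
Subtract a_0^2/2 = 8: Σ (a_n^2+b_n^2) = 8/5.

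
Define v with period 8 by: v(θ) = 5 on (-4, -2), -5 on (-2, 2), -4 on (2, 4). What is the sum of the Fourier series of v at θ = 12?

θ = 12 differs from θ = 4 by 1 full period(s), and the series is 8-periodic.
At θ = 4 the one-sided limits are v(4^-) = -4 and v(4^+) = 5.
By Dirichlet's theorem the series converges to their average, [(-4) + (5)]/2 = 1/2.

1/2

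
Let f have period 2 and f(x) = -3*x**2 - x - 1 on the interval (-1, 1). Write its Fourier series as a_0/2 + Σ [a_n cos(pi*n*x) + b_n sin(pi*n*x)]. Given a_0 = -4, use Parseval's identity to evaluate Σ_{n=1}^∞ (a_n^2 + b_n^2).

Parseval: a_0^2/2 + Σ_{n≥1} (a_n^2+b_n^2) = ∫_{-1}^{1} f(x)^2 dx = 154/15.
Subtract a_0^2/2 = 8: Σ (a_n^2+b_n^2) = 34/15.

34/15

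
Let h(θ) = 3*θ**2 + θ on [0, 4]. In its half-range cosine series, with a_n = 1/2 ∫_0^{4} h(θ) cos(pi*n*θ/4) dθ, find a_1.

-208/pi**2

a_1 = 1/2 ∫_0^{4} (3*θ**2 + θ) cos(pi*θ/4) dθ.
Integrating by parts twice (tabular method), an antiderivative of (3*θ**2 + θ) cos(pi*θ/4) is 12*θ**2*sin(pi*θ/4)/pi + 4*θ*sin(pi*θ/4)/pi + 96*θ*cos(pi*θ/4)/pi**2 - 384*sin(pi*θ/4)/pi**3 + 16*cos(pi*θ/4)/pi**2; evaluating from 0 to 4: ∫_{0}^{4} (3*θ**2 + θ) cos(pi*θ/4) dθ = (-400/pi**2) - (16/pi**2) = -416/pi**2.
Hence a_1 = (1/2)·(-416/pi**2) = -208/pi**2.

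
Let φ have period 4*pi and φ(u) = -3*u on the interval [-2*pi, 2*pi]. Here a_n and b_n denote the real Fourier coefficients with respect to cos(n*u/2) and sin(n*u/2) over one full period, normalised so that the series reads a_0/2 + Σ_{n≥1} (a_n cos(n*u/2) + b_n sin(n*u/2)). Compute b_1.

b_1 = (1/(2*pi)) ∫_{-2*pi}^{2*pi} φ(u) sin(u/2) du.
φ is odd and sin(u/2) is odd, so the integrand is even and b_1 = 1/pi ∫_0^{2*pi} φ(u) sin(u/2) du.
Integrating by parts (boundary term plus one more integral), an antiderivative of (-3*u) sin(u/2) is 6*u*cos(u/2) - 12*sin(u/2); evaluating from 0 to 2*pi: ∫_{0}^{2*pi} (-3*u) sin(u/2) du = (-12*pi) - (0) = -12*pi.
Hence b_1 = (1/pi)·(-12*pi) = -12.

-12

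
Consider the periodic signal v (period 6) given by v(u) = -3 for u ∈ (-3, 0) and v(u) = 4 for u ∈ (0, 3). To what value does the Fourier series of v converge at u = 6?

1/2

u = 6 differs from u = 0 by 1 full period(s), and the series is 6-periodic.
At u = 0 the one-sided limits are v(0^-) = -3 and v(0^+) = 4.
By Dirichlet's theorem the series converges to their average, [(-3) + (4)]/2 = 1/2.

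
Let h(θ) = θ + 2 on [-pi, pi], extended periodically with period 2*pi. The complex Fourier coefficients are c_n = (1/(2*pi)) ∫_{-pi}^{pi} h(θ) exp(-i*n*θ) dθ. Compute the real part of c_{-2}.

0

Since h is real-valued, Re(c_{-2}) = (1/(2*pi)) ∫_{-pi}^{pi} h(θ) cos(-2*θ) dθ = a_{2}/2.
Integrating by parts (boundary term plus one more integral), an antiderivative of (θ + 2) cos(-2*θ) is θ*sin(2*θ)/2 + sin(2*θ) + cos(2*θ)/4; evaluating from -pi to pi: ∫_{-pi}^{pi} (θ + 2) cos(-2*θ) dθ = (1/4) - (1/4) = 0.
Hence Re(c_{-2}) = (1/(2*pi))·(0) = 0.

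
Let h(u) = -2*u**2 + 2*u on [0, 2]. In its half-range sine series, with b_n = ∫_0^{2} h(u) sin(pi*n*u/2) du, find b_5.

8*(8 - 25*pi**2)/(125*pi**3)

b_5 = ∫_0^{2} (-2*u**2 + 2*u) sin(5*pi*u/2) du.
Integrating by parts twice (tabular method), an antiderivative of (-2*u**2 + 2*u) sin(5*pi*u/2) is 4*u**2*cos(5*pi*u/2)/(5*pi) - 16*u*sin(5*pi*u/2)/(25*pi**2) - 4*u*cos(5*pi*u/2)/(5*pi) + 8*sin(5*pi*u/2)/(25*pi**2) - 32*cos(5*pi*u/2)/(125*pi**3); evaluating from 0 to 2: ∫_{0}^{2} (-2*u**2 + 2*u) sin(5*pi*u/2) du = (8*(4 - 25*pi**2)/(125*pi**3)) - (-32/(125*pi**3)) = 8*(8 - 25*pi**2)/(125*pi**3).
Hence b_5 = 8*(8 - 25*pi**2)/(125*pi**3).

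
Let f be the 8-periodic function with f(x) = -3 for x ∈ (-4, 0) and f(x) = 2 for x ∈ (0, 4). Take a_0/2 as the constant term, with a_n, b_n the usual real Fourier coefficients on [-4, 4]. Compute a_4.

0

a_4 = 1/4 ∫_{-4}^{4} f(x) cos(pi*x) dx.
Split the integral at the breakpoints.
Directly, an antiderivative of (-3) cos(pi*x) is -3*sin(pi*x)/pi; evaluating from -4 to 0: ∫_{-4}^{0} (-3) cos(pi*x) dx = (0) - (0) = 0.
Directly, an antiderivative of (2) cos(pi*x) is 2*sin(pi*x)/pi; evaluating from 0 to 4: ∫_{0}^{4} (2) cos(pi*x) dx = (0) - (0) = 0.
Summing the pieces and multiplying by (1/4) gives a_4 = 0.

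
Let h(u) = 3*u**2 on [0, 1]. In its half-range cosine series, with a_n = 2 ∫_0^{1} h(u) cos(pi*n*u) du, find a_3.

-4/(3*pi**2)

a_3 = 2 ∫_0^{1} (3*u**2) cos(3*pi*u) du.
Integrating by parts twice (tabular method), an antiderivative of (3*u**2) cos(3*pi*u) is u**2*sin(3*pi*u)/pi + 2*u*cos(3*pi*u)/(3*pi**2) - 2*sin(3*pi*u)/(9*pi**3); evaluating from 0 to 1: ∫_{0}^{1} (3*u**2) cos(3*pi*u) du = (-2/(3*pi**2)) - (0) = -2/(3*pi**2).
Hence a_3 = 2·(-2/(3*pi**2)) = -4/(3*pi**2).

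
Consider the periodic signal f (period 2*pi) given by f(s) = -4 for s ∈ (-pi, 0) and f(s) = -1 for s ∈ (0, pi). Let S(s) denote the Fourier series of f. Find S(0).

At s = 0 the one-sided limits are f(0^-) = -4 and f(0^+) = -1.
By Dirichlet's theorem the series converges to their average, [(-4) + (-1)]/2 = -5/2.

-5/2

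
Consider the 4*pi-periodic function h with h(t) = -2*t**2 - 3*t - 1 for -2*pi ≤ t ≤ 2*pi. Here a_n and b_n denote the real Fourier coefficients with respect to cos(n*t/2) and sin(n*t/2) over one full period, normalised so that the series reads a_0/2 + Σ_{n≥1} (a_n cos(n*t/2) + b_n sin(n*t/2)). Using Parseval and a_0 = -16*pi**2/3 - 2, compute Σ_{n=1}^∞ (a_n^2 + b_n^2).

Parseval: a_0^2/2 + Σ_{n≥1} (a_n^2+b_n^2) = (1/(2*pi)) ∫_{-2*pi}^{2*pi} h(t)^2 dt = 2 + 104*pi**2/3 + 128*pi**4/5.
Subtract a_0^2/2 = 2*(3 + 8*pi**2)**2/9: Σ (a_n^2+b_n^2) = pi**2*(24 + 512*pi**2/45).

pi**2*(24 + 512*pi**2/45)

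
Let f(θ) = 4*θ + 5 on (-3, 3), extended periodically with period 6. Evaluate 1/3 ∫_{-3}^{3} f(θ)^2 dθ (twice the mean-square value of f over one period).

1/3 ∫_{-3}^{3} f(θ)^2 dθ = 1/3 · (438) = 146.

146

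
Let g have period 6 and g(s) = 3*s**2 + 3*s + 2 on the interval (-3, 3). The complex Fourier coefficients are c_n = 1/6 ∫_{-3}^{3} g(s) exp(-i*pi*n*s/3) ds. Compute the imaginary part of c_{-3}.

Since g is real-valued, Im(c_{-3}) = -1/6 ∫_{-3}^{3} g(s) sin(-pi*s) ds = b_{3}/2.
Integrating by parts twice (tabular method), an antiderivative of (3*s**2 + 3*s + 2) sin(-pi*s) is 3*s**2*cos(pi*s)/pi - 6*s*sin(pi*s)/pi**2 + 3*s*cos(pi*s)/pi - 3*sin(pi*s)/pi**2 - 6*cos(pi*s)/pi**3 + 2*cos(pi*s)/pi; evaluating from -3 to 3: ∫_{-3}^{3} (3*s**2 + 3*s + 2) sin(-pi*s) ds = (-38/pi + 6/pi**3) - (-20/pi + 6/pi**3) = -18/pi.
Hence Im(c_{-3}) = (-1/6)·(-18/pi) = 3/pi.

3/pi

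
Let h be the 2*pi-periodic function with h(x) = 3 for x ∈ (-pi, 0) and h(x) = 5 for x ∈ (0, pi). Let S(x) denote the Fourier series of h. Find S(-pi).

4

x = -pi differs from x = pi by -1 full period(s), and the series is 2*pi-periodic.
At x = pi the one-sided limits are h(pi^-) = 5 and h(pi^+) = 3.
By Dirichlet's theorem the series converges to their average, [(5) + (3)]/2 = 4.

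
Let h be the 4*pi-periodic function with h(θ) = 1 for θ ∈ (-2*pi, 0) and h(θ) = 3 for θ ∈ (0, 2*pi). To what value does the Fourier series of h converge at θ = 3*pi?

1

θ = 3*pi differs from θ = -pi by 1 full period(s), and the series is 4*pi-periodic.
h is continuous at θ = -pi with value 1, so the series converges to 1 there.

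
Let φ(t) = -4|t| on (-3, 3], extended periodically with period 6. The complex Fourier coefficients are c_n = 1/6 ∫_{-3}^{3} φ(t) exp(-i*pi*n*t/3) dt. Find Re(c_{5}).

Since φ is real-valued, Re(c_{5}) = 1/6 ∫_{-3}^{3} φ(t) cos(5*pi*t/3) dt = a_{5}/2.
φ is even and cos(5*pi*t/3) is even, so the integrand is even: ∫_{-3}^{3} φ(t) cos(5*pi*t/3) dt = 2∫_0^{3} φ(t) cos(5*pi*t/3) dt.
Integrating by parts (boundary term plus one more integral), an antiderivative of (-4*t) cos(5*pi*t/3) is -12*t*sin(5*pi*t/3)/(5*pi) - 36*cos(5*pi*t/3)/(25*pi**2); evaluating from 0 to 3: ∫_{0}^{3} (-4*t) cos(5*pi*t/3) dt = (36/(25*pi**2)) - (-36/(25*pi**2)) = 72/(25*pi**2).
So ∫_{-3}^{3} φ(t) cos(5*pi*t/3) dt = 144/(25*pi**2).
Hence Re(c_{5}) = (1/6)·(144/(25*pi**2)) = 24/(25*pi**2).

24/(25*pi**2)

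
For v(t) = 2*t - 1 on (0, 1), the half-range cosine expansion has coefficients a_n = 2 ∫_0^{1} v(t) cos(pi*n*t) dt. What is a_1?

-8/pi**2

a_1 = 2 ∫_0^{1} (2*t - 1) cos(pi*t) dt.
Integrating by parts (boundary term plus one more integral), an antiderivative of (2*t - 1) cos(pi*t) is 2*t*sin(pi*t)/pi - sin(pi*t)/pi + 2*cos(pi*t)/pi**2; evaluating from 0 to 1: ∫_{0}^{1} (2*t - 1) cos(pi*t) dt = (-2/pi**2) - (2/pi**2) = -4/pi**2.
Hence a_1 = 2·(-4/pi**2) = -8/pi**2.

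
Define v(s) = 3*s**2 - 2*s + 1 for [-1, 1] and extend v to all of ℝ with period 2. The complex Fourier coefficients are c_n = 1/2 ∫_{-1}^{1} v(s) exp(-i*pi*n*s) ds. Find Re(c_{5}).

Since v is real-valued, Re(c_{5}) = 1/2 ∫_{-1}^{1} v(s) cos(5*pi*s) ds = a_{5}/2.
Integrating by parts twice (tabular method), an antiderivative of (3*s**2 - 2*s + 1) cos(5*pi*s) is 3*s**2*sin(5*pi*s)/(5*pi) - 2*s*sin(5*pi*s)/(5*pi) + 6*s*cos(5*pi*s)/(25*pi**2) - 6*sin(5*pi*s)/(125*pi**3) + sin(5*pi*s)/(5*pi) - 2*cos(5*pi*s)/(25*pi**2); evaluating from -1 to 1: ∫_{-1}^{1} (3*s**2 - 2*s + 1) cos(5*pi*s) ds = (-4/(25*pi**2)) - (8/(25*pi**2)) = -12/(25*pi**2).
Hence Re(c_{5}) = (1/2)·(-12/(25*pi**2)) = -6/(25*pi**2).

-6/(25*pi**2)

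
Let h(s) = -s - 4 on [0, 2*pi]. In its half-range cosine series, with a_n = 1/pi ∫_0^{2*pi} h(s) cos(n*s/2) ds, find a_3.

a_3 = 1/pi ∫_0^{2*pi} (-s - 4) cos(3*s/2) ds.
Integrating by parts (boundary term plus one more integral), an antiderivative of (-s - 4) cos(3*s/2) is -2*s*sin(3*s/2)/3 - 8*sin(3*s/2)/3 - 4*cos(3*s/2)/9; evaluating from 0 to 2*pi: ∫_{0}^{2*pi} (-s - 4) cos(3*s/2) ds = (4/9) - (-4/9) = 8/9.
Hence a_3 = (1/pi)·(8/9) = 8/(9*pi).

8/(9*pi)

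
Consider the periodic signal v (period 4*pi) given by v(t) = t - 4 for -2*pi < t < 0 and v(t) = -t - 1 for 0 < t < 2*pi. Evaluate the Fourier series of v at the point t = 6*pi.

t = 6*pi differs from t = -2*pi by 2 full period(s), and the series is 4*pi-periodic.
At t = -2*pi the one-sided limits are v(-2*pi^-) = -2*pi - 1 and v(-2*pi^+) = -2*pi - 4.
By Dirichlet's theorem the series converges to their average, [(-2*pi - 1) + (-2*pi - 4)]/2 = -2*pi - 5/2.

-2*pi - 5/2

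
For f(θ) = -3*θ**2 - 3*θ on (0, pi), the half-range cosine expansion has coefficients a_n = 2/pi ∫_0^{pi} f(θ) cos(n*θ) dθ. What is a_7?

a_7 = 2/pi ∫_0^{pi} (-3*θ**2 - 3*θ) cos(7*θ) dθ.
Integrating by parts twice (tabular method), an antiderivative of (-3*θ**2 - 3*θ) cos(7*θ) is -3*θ**2*sin(7*θ)/7 - 3*θ*sin(7*θ)/7 - 6*θ*cos(7*θ)/49 + 6*sin(7*θ)/343 - 3*cos(7*θ)/49; evaluating from 0 to pi: ∫_{0}^{pi} (-3*θ**2 - 3*θ) cos(7*θ) dθ = (3/49 + 6*pi/49) - (-3/49) = 6/49 + 6*pi/49.
Hence a_7 = (2/pi)·(6/49 + 6*pi/49) = 12*(1 + pi)/(49*pi).

12*(1 + pi)/(49*pi)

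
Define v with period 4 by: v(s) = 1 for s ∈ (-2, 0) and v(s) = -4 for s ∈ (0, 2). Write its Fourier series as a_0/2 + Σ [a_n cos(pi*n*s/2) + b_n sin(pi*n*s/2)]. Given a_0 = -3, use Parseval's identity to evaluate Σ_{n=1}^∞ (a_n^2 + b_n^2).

25/2

Parseval: a_0^2/2 + Σ_{n≥1} (a_n^2+b_n^2) = 1/2 ∫_{-2}^{2} v(s)^2 ds = 17.
Subtract a_0^2/2 = 9/2: Σ (a_n^2+b_n^2) = 25/2.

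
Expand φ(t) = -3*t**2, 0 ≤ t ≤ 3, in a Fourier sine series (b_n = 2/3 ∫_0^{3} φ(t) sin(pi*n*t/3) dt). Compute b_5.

54*(4 - 25*pi**2)/(125*pi**3)

b_5 = 2/3 ∫_0^{3} (-3*t**2) sin(5*pi*t/3) dt.
Integrating by parts twice (tabular method), an antiderivative of (-3*t**2) sin(5*pi*t/3) is 9*t**2*cos(5*pi*t/3)/(5*pi) - 54*t*sin(5*pi*t/3)/(25*pi**2) - 162*cos(5*pi*t/3)/(125*pi**3); evaluating from 0 to 3: ∫_{0}^{3} (-3*t**2) sin(5*pi*t/3) dt = (81*(2 - 25*pi**2)/(125*pi**3)) - (-162/(125*pi**3)) = 81*(4 - 25*pi**2)/(125*pi**3).
Hence b_5 = (2/3)·(81*(4 - 25*pi**2)/(125*pi**3)) = 54*(4 - 25*pi**2)/(125*pi**3).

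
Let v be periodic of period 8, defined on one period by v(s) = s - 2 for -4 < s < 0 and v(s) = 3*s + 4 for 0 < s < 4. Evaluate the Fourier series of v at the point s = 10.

10

s = 10 differs from s = 2 by 1 full period(s), and the series is 8-periodic.
v is continuous at s = 2 with value 10, so the series converges to 10 there.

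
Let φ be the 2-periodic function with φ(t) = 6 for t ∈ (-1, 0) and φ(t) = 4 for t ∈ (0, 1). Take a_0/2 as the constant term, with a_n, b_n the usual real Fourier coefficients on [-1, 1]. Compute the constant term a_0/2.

5

a_0 = ∫_{-1}^{1} φ(t) dt = 10.
So the constant term a_0/2 = 5.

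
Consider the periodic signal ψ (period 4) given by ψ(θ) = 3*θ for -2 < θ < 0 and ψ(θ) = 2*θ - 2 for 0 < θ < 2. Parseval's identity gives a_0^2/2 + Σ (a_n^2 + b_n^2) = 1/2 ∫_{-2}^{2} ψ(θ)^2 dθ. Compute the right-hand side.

1/2 ∫_{-2}^{2} ψ(θ)^2 dθ = 1/2 · (80/3) = 40/3.

40/3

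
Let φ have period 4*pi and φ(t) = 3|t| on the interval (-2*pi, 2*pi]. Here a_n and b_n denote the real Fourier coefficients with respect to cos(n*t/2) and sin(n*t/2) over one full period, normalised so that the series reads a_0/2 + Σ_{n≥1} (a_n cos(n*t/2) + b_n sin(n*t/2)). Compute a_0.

a_0 = (1/(2*pi)) ∫_{-2*pi}^{2*pi} φ(t) dt = (1/(2*pi)) · (12*pi**2) = 6*pi.

6*pi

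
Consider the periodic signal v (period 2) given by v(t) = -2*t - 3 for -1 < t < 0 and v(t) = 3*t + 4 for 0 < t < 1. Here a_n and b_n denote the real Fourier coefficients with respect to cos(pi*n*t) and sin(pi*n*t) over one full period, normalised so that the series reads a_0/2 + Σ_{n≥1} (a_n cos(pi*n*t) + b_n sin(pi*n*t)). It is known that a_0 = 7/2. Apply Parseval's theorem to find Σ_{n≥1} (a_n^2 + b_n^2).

701/24

Parseval: a_0^2/2 + Σ_{n≥1} (a_n^2+b_n^2) = ∫_{-1}^{1} v(t)^2 dt = 106/3.
Subtract a_0^2/2 = 49/8: Σ (a_n^2+b_n^2) = 701/24.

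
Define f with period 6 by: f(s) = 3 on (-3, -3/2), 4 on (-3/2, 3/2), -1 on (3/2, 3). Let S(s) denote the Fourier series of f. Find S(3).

1

At s = 3 the one-sided limits are f(3^-) = -1 and f(3^+) = 3.
By Dirichlet's theorem the series converges to their average, [(-1) + (3)]/2 = 1.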